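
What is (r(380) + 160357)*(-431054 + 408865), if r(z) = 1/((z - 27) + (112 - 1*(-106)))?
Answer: -2031710223272/571 ≈ -3.5582e+9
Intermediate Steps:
r(z) = 1/(191 + z) (r(z) = 1/((-27 + z) + (112 + 106)) = 1/((-27 + z) + 218) = 1/(191 + z))
(r(380) + 160357)*(-431054 + 408865) = (1/(191 + 380) + 160357)*(-431054 + 408865) = (1/571 + 160357)*(-22189) = (91563848/571)*(-22189) = -2031710223272/571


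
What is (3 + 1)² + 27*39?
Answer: 1069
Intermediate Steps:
(3 + 1)² + 27*39 = 4² + 1053 = 16 + 1053 = 1069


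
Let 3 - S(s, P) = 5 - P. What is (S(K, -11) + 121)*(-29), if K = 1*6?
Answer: -3132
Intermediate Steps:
K = 6
S(s, P) = -2 + P (S(s, P) = 3 - (5 - P) = 3 + (-5 + P) = -2 + P)
(S(K, -11) + 121)*(-29) = ((-2 - 11) + 121)*(-29) = (-13 + 121)*(-29) = 108*(-29) = -3132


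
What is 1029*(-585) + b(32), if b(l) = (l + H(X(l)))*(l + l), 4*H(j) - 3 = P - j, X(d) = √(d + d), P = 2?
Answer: -599965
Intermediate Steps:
X(d) = √2*√d (X(d) = √(2*d) = √2*√d)
H(j) = 5/4 - j/4 (H(j) = ¾ + (2 - j)/4 = ¾ + (½ - j/4) = 5/4 - j/4)
b(l) = 2*l*(5/4 + l - √2*√l/4) (b(l) = (l + (5/4 - √2*√l/4))*(l + l) = (l + (5/4 - √2*√l/4))*(2*l) = (5/4 + l - √2*√l/4)*(2*l) = 2*l*(5/4 + l - √2*√l/4))
1029*(-585) + b(32) = 1029*(-585) + (½)*32*(5 + 4*32 - √2*√32) = -601965 + (½)*32*(5 + 128 - √2*4*√2) = -601965 + (½)*32*(5 + 128 - 8) = -601965 + (½)*32*125 = -601965 + 2000 = -599965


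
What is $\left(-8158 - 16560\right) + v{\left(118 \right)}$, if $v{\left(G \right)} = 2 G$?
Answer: $-24482$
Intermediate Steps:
$\left(-8158 - 16560\right) + v{\left(118 \right)} = \left(-8158 - 16560\right) + 2 \cdot 118 = \left(-8158 - 16560\right) + 236 = -24718 + 236 = -24482$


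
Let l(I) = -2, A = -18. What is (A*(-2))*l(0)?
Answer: -72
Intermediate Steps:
(A*(-2))*l(0) = -18*(-2)*(-2) = 36*(-2) = -72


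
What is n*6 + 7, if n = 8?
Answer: 55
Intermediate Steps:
n*6 + 7 = 8*6 + 7 = 48 + 7 = 55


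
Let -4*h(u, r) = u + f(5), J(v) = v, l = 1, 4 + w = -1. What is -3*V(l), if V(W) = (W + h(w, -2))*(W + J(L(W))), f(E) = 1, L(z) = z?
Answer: -12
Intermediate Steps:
w = -5 (w = -4 - 1 = -5)
h(u, r) = -¼ - u/4 (h(u, r) = -(u + 1)/4 = -(1 + u)/4 = -¼ - u/4)
V(W) = 2*W*(1 + W) (V(W) = (W + (-¼ - ¼*(-5)))*(W + W) = (W + (-¼ + 5/4))*(2*W) = (W + 1)*(2*W) = (1 + W)*(2*W) = 2*W*(1 + W))
-3*V(l) = -6*(1 + 1) = -6*2 = -3*4 = -12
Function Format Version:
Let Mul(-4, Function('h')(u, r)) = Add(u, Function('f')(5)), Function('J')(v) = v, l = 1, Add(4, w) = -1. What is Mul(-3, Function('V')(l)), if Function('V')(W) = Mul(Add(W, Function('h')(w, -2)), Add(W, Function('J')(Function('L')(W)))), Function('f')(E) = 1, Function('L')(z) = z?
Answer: -12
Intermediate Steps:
w = -5 (w = Add(-4, -1) = -5)
Function('h')(u, r) = Add(Rational(-1, 4), Mul(Rational(-1, 4), u)) (Function('h')(u, r) = Mul(Rational(-1, 4), Add(u, 1)) = Mul(Rational(-1, 4), Add(1, u)) = Add(Rational(-1, 4), Mul(Rational(-1, 4), u)))
Function('V')(W) = Mul(2, W, Add(1, W)) (Function('V')(W) = Mul(Add(W, Add(Rational(-1, 4), Mul(Rational(-1, 4), -5))), Add(W, W)) = Mul(Add(W, Add(Rational(-1, 4), Rational(5, 4))), Mul(2, W)) = Mul(Add(W, 1), Mul(2, W)) = Mul(Add(1, W), Mul(2, W)) = Mul(2, W, Add(1, W)))
Mul(-3, Function('V')(l)) = Mul(-3, Mul(2, 1, Add(1, 1))) = Mul(-3, Mul(2, 1, 2)) = Mul(-3, 4) = -12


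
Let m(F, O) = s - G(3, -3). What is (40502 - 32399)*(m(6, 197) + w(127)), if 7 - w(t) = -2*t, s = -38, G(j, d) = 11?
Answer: 1717836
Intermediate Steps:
w(t) = 7 + 2*t (w(t) = 7 - (-2)*t = 7 + 2*t)
m(F, O) = -49 (m(F, O) = -38 - 1*11 = -38 - 11 = -49)
(40502 - 32399)*(m(6, 197) + w(127)) = (40502 - 32399)*(-49 + (7 + 2*127)) = 8103*(-49 + (7 + 254)) = 8103*(-49 + 261) = 8103*212 = 1717836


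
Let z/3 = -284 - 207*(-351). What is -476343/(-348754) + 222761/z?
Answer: 3696161339/1545328974 ≈ 2.3918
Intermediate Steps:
z = 217119 (z = 3*(-284 - 207*(-351)) = 3*(-284 + 72657) = 3*72373 = 217119)
-476343/(-348754) + 222761/z = -476343/(-348754) + 222761/217119 = -476343*(-1/348754) + 222761*(1/217119) = 68049/49822 + 31823/31017 = 3696161339/1545328974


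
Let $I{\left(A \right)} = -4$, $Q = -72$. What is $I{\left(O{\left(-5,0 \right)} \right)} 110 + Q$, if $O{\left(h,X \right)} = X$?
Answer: $-512$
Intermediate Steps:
$I{\left(O{\left(-5,0 \right)} \right)} 110 + Q = \left(-4\right) 110 - 72 = -440 - 72 = -512$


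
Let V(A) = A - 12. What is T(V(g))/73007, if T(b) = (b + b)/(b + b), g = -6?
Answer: 1/73007 ≈ 1.3697e-5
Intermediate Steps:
V(A) = -12 + A
T(b) = 1 (T(b) = (2*b)/((2*b)) = (2*b)*(1/(2*b)) = 1)
T(V(g))/73007 = 1/73007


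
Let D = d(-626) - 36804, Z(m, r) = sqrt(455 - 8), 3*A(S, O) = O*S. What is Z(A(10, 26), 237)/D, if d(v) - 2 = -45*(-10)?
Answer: -sqrt(447)/36352 ≈ -0.00058160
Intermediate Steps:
A(S, O) = O*S/3 (A(S, O) = (O*S)/3 = O*S/3)
Z(m, r) = sqrt(447)
d(v) = 452 (d(v) = 2 - 45*(-10) = 2 + 450 = 452)
D = -36352 (D = 452 - 36804 = -36352)
Z(A(10, 26), 237)/D = sqrt(447)/(-36352) = sqrt(447)*(-1/36352) = -sqrt(447)/36352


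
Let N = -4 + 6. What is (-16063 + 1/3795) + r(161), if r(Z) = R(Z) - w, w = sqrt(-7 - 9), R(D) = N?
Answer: -60951494/3795 - 4*I ≈ -16061.0 - 4.0*I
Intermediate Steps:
N = 2
R(D) = 2
w = 4*I (w = sqrt(-16) = 4*I ≈ 4.0*I)
r(Z) = 2 - 4*I
(-16063 + 1/3795) + r(161) = (-16063 + 1/3795) + (2 - 4*I) = -60959084/3795 + (2 - 4*I) = -60951494/3795 - 4*I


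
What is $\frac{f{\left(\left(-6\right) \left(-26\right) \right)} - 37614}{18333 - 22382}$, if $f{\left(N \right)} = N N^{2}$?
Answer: $- \frac{3758802}{4049} \approx -928.33$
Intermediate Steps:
$f{\left(N \right)} = N^{3}$
$\frac{f{\left(\left(-6\right) \left(-26\right) \right)} - 37614}{18333 - 22382} = \frac{\left(\left(-6\right) \left(-26\right)\right)^{3} - 37614}{18333 - 22382} = \frac{156^{3} - 37614}{-4049} = \left(3796416 - 37614\right) \left(- \frac{1}{4049}\right) = 3758802 \left(- \frac{1}{4049}\right) = - \frac{3758802}{4049}$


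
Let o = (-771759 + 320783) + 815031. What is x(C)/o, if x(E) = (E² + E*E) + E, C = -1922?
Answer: 7386246/364055 ≈ 20.289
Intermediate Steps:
x(E) = E + 2*E² (x(E) = (E² + E²) + E = 2*E² + E = E + 2*E²)
o = 364055 (o = -450976 + 815031 = 364055)
x(C)/o = -1922*(1 + 2*(-1922))/364055 = -1922*(1 - 3844)*(1/364055) = -1922*(-3843)*(1/364055) = 7386246*(1/364055) = 7386246/364055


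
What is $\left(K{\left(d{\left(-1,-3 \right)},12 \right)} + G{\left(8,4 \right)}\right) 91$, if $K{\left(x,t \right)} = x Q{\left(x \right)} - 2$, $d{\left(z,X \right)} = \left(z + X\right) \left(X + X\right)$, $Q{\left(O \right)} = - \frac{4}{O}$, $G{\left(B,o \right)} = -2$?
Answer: $-728$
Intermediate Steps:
$d{\left(z,X \right)} = 2 X \left(X + z\right)$ ($d{\left(z,X \right)} = \left(X + z\right) 2 X = 2 X \left(X + z\right)$)
$K{\left(x,t \right)} = -6$ ($K{\left(x,t \right)} = x \left(- \frac{4}{x}\right) - 2 = -4 - 2 = -6$)
$\left(K{\left(d{\left(-1,-3 \right)},12 \right)} + G{\left(8,4 \right)}\right) 91 = \left(-6 - 2\right) 91 = \left(-8\right) 91 = -728$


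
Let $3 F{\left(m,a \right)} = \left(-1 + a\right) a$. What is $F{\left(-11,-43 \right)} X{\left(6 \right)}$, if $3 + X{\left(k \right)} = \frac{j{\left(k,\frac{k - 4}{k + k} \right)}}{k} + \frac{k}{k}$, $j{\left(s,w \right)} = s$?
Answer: $- \frac{1892}{3} \approx -630.67$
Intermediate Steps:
$X{\left(k \right)} = -1$ ($X{\left(k \right)} = -3 + \left(\frac{k}{k} + \frac{k}{k}\right) = -3 + \left(1 + 1\right) = -3 + 2 = -1$)
$F{\left(m,a \right)} = \frac{a \left(-1 + a\right)}{3}$ ($F{\left(m,a \right)} = \frac{\left(-1 + a\right) a}{3} = \frac{a \left(-1 + a\right)}{3}$)
$F{\left(-11,-43 \right)} X{\left(6 \right)} = \frac{1}{3} \left(-43\right) \left(-1 - 43\right) \left(-1\right) = \frac{1}{3} \left(-43\right) \left(-44\right) \left(-1\right) = \frac{1892}{3} \left(-1\right) = - \frac{1892}{3}$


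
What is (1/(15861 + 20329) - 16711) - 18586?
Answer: -1277398429/36190 ≈ -35297.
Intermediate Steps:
(1/(15861 + 20329) - 16711) - 18586 = (1/36190 - 16711) - 18586 = -604771089/36190 - 18586 = -1277398429/36190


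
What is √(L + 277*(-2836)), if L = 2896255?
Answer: √2110683 ≈ 1452.8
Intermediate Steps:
√(L + 277*(-2836)) = √(2896255 + 277*(-2836)) = √(2896255 - 785572) = √2110683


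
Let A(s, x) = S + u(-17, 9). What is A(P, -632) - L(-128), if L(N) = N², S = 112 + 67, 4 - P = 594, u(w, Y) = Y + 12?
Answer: -16184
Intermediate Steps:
u(w, Y) = 12 + Y
P = -590 (P = 4 - 1*594 = 4 - 594 = -590)
S = 179
A(s, x) = 200 (A(s, x) = 179 + (12 + 9) = 179 + 21 = 200)
A(P, -632) - L(-128) = 200 - 1*(-128)² = 200 - 1*16384 = 200 - 16384 = -16184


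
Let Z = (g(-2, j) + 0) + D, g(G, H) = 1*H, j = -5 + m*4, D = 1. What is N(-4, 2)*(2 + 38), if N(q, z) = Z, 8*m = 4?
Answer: -80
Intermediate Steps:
m = 1/2 (m = (1/8)*4 = 1/2 ≈ 0.50000)
j = -3 (j = -5 + (1/2)*4 = -5 + 2 = -3)
g(G, H) = H
Z = -2 (Z = (-3 + 0) + 1 = -3 + 1 = -2)
N(q, z) = -2
N(-4, 2)*(2 + 38) = -2*(2 + 38) = -2*40 = -80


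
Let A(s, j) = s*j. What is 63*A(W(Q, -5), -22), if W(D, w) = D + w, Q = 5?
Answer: 0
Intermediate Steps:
A(s, j) = j*s
63*A(W(Q, -5), -22) = 63*(-22*(5 - 5)) = 63*(-22*0) = 63*0 = 0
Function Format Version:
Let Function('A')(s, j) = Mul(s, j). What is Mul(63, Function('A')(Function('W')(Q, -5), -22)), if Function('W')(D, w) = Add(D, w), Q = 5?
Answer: 0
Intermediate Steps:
Function('A')(s, j) = Mul(j, s)
Mul(63, Function('A')(Function('W')(Q, -5), -22)) = Mul(63, Mul(-22, Add(5, -5))) = Mul(63, Mul(-22, 0)) = Mul(63, 0) = 0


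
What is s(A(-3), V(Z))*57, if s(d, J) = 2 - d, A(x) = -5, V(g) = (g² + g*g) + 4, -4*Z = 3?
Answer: 399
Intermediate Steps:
Z = -¾ (Z = -¼*3 = -¾ ≈ -0.75000)
V(g) = 4 + 2*g² (V(g) = (g² + g²) + 4 = 2*g² + 4 = 4 + 2*g²)
s(A(-3), V(Z))*57 = (2 - 1*(-5))*57 = (2 + 5)*57 = 7*57 = 399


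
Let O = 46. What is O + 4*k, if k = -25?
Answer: -54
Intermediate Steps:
O + 4*k = 46 + 4*(-25) = 46 - 100 = -54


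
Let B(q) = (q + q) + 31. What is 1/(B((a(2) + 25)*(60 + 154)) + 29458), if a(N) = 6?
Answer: 1/42757 ≈ 2.3388e-5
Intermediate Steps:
B(q) = 31 + 2*q (B(q) = 2*q + 31 = 31 + 2*q)
1/(B((a(2) + 25)*(60 + 154)) + 29458) = 1/((31 + 2*((6 + 25)*(60 + 154))) + 29458) = 1/((31 + 2*(31*214)) + 29458) = 1/((31 + 2*6634) + 29458) = 1/((31 + 13268) + 29458) = 1/(13299 + 29458) = 1/42757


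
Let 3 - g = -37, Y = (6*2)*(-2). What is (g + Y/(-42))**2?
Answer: 80656/49 ≈ 1646.0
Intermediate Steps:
Y = -24 (Y = 12*(-2) = -24)
g = 40 (g = 3 - 1*(-37) = 3 + 37 = 40)
(g + Y/(-42))**2 = (40 - 24/(-42))**2 = (40 - 24*(-1/42))**2 = (40 + 4/7)**2 = (284/7)**2 = 80656/49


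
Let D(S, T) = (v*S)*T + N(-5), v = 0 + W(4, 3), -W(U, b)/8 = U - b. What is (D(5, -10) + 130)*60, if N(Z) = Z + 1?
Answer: 31560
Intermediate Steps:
W(U, b) = -8*U + 8*b (W(U, b) = -8*(U - b) = -8*U + 8*b)
N(Z) = 1 + Z
v = -8 (v = 0 + (-8*4 + 8*3) = 0 + (-32 + 24) = 0 - 8 = -8)
D(S, T) = -4 - 8*S*T (D(S, T) = (-8*S)*T + (1 - 5) = -8*S*T - 4 = -4 - 8*S*T)
(D(5, -10) + 130)*60 = ((-4 - 8*5*(-10)) + 130)*60 = ((-4 + 400) + 130)*60 = (396 + 130)*60 = 526*60 = 31560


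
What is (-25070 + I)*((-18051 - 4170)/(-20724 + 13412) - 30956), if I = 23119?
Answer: 441566027501/7312 ≈ 6.0389e+7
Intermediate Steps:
(-25070 + I)*((-18051 - 4170)/(-20724 + 13412) - 30956) = (-25070 + 23119)*((-18051 - 4170)/(-20724 + 13412) - 30956) = -1951*(-22221/(-7312) - 30956) = -1951*(-22221*(-1/7312) - 30956) = -1951*(22221/7312 - 30956) = -1951*(-226328051/7312) = 441566027501/7312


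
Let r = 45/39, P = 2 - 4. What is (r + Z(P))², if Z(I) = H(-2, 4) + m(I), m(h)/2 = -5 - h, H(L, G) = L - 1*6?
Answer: 27889/169 ≈ 165.02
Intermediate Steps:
H(L, G) = -6 + L (H(L, G) = L - 6 = -6 + L)
P = -2
m(h) = -10 - 2*h (m(h) = 2*(-5 - h) = -10 - 2*h)
r = 15/13 (r = 45*(1/39) = 15/13 ≈ 1.1538)
Z(I) = -18 - 2*I (Z(I) = (-6 - 2) + (-10 - 2*I) = -8 + (-10 - 2*I) = -18 - 2*I)
(r + Z(P))² = (15/13 + (-18 - 2*(-2)))² = (15/13 + (-18 + 4))² = (15/13 - 14)² = (-167/13)² = 27889/169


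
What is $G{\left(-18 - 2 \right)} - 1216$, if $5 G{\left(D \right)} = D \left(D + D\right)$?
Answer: $-1056$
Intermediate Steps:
$G{\left(D \right)} = \frac{2 D^{2}}{5}$ ($G{\left(D \right)} = \frac{D \left(D + D\right)}{5} = \frac{D 2 D}{5} = \frac{2 D^{2}}{5}$)
$G{\left(-18 - 2 \right)} - 1216 = \frac{2 \left(-18 - 2\right)^{2}}{5} - 1216 = \frac{2 \left(-20\right)^{2}}{5} - 1216 = \frac{2}{5} \cdot 400 - 1216 = 160 - 1216 = -1056$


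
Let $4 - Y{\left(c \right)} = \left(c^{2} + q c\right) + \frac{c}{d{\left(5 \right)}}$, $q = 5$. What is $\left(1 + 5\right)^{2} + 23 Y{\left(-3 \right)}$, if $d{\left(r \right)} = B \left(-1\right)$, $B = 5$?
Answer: $\frac{1261}{5} \approx 252.2$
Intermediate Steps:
$d{\left(r \right)} = -5$ ($d{\left(r \right)} = 5 \left(-1\right) = -5$)
$Y{\left(c \right)} = 4 - c^{2} - \frac{24 c}{5}$ ($Y{\left(c \right)} = 4 - \left(\left(c^{2} + 5 c\right) + \frac{c}{-5}\right) = 4 - \left(\left(c^{2} + 5 c\right) + c \left(- \frac{1}{5}\right)\right) = 4 - \left(\left(c^{2} + 5 c\right) - \frac{c}{5}\right) = 4 - \left(c^{2} + \frac{24 c}{5}\right) = 4 - c^{2} - \frac{24 c}{5}$)
$\left(1 + 5\right)^{2} + 23 Y{\left(-3 \right)} = \left(1 + 5\right)^{2} + 23 \left(4 - \left(-3\right)^{2} - - \frac{72}{5}\right) = 6^{2} + 23 \left(4 - 9 + \frac{72}{5}\right) = 36 + 23 \left(4 - 9 + \frac{72}{5}\right) = 36 + 23 \cdot \frac{47}{5} = 36 + \frac{1081}{5} = \frac{1261}{5}$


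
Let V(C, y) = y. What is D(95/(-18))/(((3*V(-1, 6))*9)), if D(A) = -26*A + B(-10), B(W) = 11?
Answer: 667/729 ≈ 0.91495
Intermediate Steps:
D(A) = 11 - 26*A (D(A) = -26*A + 11 = 11 - 26*A)
D(95/(-18))/(((3*V(-1, 6))*9)) = (11 - 2470/(-18))/(((3*6)*9)) = (11 - 2470*(-1)/18)/((18*9)) = (11 - 26*(-95/18))/162 = (11 + 1235/9)*(1/162) = (1334/9)*(1/162) = 667/729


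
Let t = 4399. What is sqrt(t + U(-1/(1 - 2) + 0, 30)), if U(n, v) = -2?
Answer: sqrt(4397) ≈ 66.310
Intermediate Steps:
sqrt(t + U(-1/(1 - 2) + 0, 30)) = sqrt(4399 - 2) = sqrt(4397)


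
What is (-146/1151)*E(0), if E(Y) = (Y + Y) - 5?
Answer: 730/1151 ≈ 0.63423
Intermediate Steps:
E(Y) = -5 + 2*Y (E(Y) = 2*Y - 5 = -5 + 2*Y)
(-146/1151)*E(0) = (-146/1151)*(-5 + 2*0) = (-146*1/1151)*(-5 + 0) = -146/1151*(-5) = 730/1151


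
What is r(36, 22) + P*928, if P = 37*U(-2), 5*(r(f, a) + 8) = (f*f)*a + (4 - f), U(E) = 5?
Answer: 177368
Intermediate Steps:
r(f, a) = -36/5 - f/5 + a*f²/5 (r(f, a) = -8 + ((f*f)*a + (4 - f))/5 = -8 + (f²*a + (4 - f))/5 = -8 + (a*f² + (4 - f))/5 = -8 + (4 - f + a*f²)/5 = -8 + (⅘ - f/5 + a*f²/5) = -36/5 - f/5 + a*f²/5)
P = 185 (P = 37*5 = 185)
r(36, 22) + P*928 = (-36/5 - ⅕*36 + (⅕)*22*36²) + 185*928 = (-36/5 - 36/5 + (⅕)*22*1296) + 171680 = (-36/5 - 36/5 + 28512/5) + 171680 = 5688 + 171680 = 177368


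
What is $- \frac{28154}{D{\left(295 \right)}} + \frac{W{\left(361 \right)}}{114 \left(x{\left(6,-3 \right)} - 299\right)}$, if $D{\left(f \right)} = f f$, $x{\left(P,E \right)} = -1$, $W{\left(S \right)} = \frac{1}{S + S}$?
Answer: $- \frac{5561519333}{17190848880} \approx -0.32352$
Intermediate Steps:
$W{\left(S \right)} = \frac{1}{2 S}$
$D{\left(f \right)} = f^{2}$
$- \frac{28154}{D{\left(295 \right)}} + \frac{W{\left(361 \right)}}{114 \left(x{\left(6,-3 \right)} - 299\right)} = - \frac{28154}{295^{2}} + \frac{\frac{1}{2} \cdot \frac{1}{361}}{114 \left(-1 - 299\right)} = - \frac{28154}{87025} + \frac{\frac{1}{2} \cdot \frac{1}{361}}{114 \left(-300\right)} = \left(-28154\right) \frac{1}{87025} + \frac{1}{722 \left(-34200\right)} = - \frac{28154}{87025} + \frac{1}{722} \left(- \frac{1}{34200}\right) = - \frac{28154}{87025} - \frac{1}{24692400} = - \frac{5561519333}{17190848880}$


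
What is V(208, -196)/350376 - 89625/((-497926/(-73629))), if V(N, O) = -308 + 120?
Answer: -11116014476111/838756347 ≈ -13253.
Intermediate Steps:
V(N, O) = -188
V(208, -196)/350376 - 89625/((-497926/(-73629))) = -188/350376 - 89625/((-497926/(-73629))) = -188*1/350376 - 89625/((-497926*(-1/73629))) = -47/87594 - 89625/497926/73629 = -47/87594 - 89625*73629/497926 = -47/87594 - 6598999125/497926 = -11116014476111/838756347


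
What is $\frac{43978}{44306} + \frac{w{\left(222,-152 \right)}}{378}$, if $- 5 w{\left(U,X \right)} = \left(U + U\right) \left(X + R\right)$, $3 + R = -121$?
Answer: $\frac{153126469}{2326065} \approx 65.831$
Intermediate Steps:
$R = -124$ ($R = -3 - 121 = -124$)
$w{\left(U,X \right)} = - \frac{2 U \left(-124 + X\right)}{5}$ ($w{\left(U,X \right)} = - \frac{\left(U + U\right) \left(X - 124\right)}{5} = - \frac{2 U \left(-124 + X\right)}{5}$)
$\frac{43978}{44306} + \frac{w{\left(222,-152 \right)}}{378} = \frac{43978}{44306} + \frac{\frac{2}{5} \cdot 222 \left(124 - -152\right)}{378} = 43978 \cdot \frac{1}{44306} + \frac{2}{5} \cdot 222 \left(124 + 152\right) \frac{1}{378} = \frac{21989}{22153} + \frac{2}{5} \cdot 222 \cdot 276 \cdot \frac{1}{378} = \frac{21989}{22153} + \frac{122544}{5} \cdot \frac{1}{378} = \frac{21989}{22153} + \frac{6808}{105} = \frac{153126469}{2326065}$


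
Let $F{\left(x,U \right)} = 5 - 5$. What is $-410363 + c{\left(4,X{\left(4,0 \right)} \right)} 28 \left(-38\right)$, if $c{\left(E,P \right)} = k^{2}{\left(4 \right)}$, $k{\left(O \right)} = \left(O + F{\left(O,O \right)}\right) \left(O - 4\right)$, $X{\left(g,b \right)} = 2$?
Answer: $-410363$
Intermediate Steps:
$F{\left(x,U \right)} = 0$ ($F{\left(x,U \right)} = 5 - 5 = 0$)
$k{\left(O \right)} = O \left(-4 + O\right)$ ($k{\left(O \right)} = \left(O + 0\right) \left(O - 4\right) = O \left(-4 + O\right)$)
$c{\left(E,P \right)} = 0$ ($c{\left(E,P \right)} = \left(4 \left(-4 + 4\right)\right)^{2} = \left(4 \cdot 0\right)^{2} = 0^{2} = 0$)
$-410363 + c{\left(4,X{\left(4,0 \right)} \right)} 28 \left(-38\right) = -410363 + 0 \cdot 28 \left(-38\right) = -410363 + 0 \left(-38\right) = -410363 + 0 = -410363$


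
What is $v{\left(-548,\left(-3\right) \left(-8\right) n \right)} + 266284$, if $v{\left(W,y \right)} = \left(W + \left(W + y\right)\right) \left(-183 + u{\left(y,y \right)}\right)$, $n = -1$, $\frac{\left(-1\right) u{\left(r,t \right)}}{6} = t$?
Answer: $309964$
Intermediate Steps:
$u{\left(r,t \right)} = - 6 t$
$v{\left(W,y \right)} = \left(-183 - 6 y\right) \left(y + 2 W\right)$ ($v{\left(W,y \right)} = \left(W + \left(W + y\right)\right) \left(-183 - 6 y\right) = \left(y + 2 W\right) \left(-183 - 6 y\right) = \left(-183 - 6 y\right) \left(y + 2 W\right)$)
$v{\left(-548,\left(-3\right) \left(-8\right) n \right)} + 266284 = \left(\left(-366\right) \left(-548\right) - 183 \left(-3\right) \left(-8\right) \left(-1\right) - 6 \left(\left(-3\right) \left(-8\right) \left(-1\right)\right)^{2} - - 6576 \left(-3\right) \left(-8\right) \left(-1\right)\right) + 266284 = \left(200568 - 183 \cdot 24 \left(-1\right) - 6 \left(24 \left(-1\right)\right)^{2} - - 6576 \cdot 24 \left(-1\right)\right) + 266284 = \left(200568 - -4392 - 6 \left(-24\right)^{2} - \left(-6576\right) \left(-24\right)\right) + 266284 = \left(200568 + 4392 - 3456 - 157824\right) + 266284 = 43680 + 266284 = 309964$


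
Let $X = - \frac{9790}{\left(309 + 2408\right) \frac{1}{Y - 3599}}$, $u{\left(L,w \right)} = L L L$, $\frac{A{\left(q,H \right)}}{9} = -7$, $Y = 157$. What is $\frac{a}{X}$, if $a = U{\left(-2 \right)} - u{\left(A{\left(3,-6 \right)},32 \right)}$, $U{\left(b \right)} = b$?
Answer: $\frac{12352223}{612676} \approx 20.161$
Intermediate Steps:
$A{\left(q,H \right)} = -63$ ($A{\left(q,H \right)} = 9 \left(-7\right) = -63$)
$u{\left(L,w \right)} = L^{3}$ ($u{\left(L,w \right)} = L^{2} L = L^{3}$)
$X = \frac{3063380}{247}$ ($X = - \frac{9790}{\left(309 + 2408\right) \frac{1}{157 - 3599}} = - \frac{9790}{2717 \frac{1}{-3442}} = - \frac{9790}{2717 \left(- \frac{1}{3442}\right)} = - \frac{9790}{- \frac{2717}{3442}} = \left(-9790\right) \left(- \frac{3442}{2717}\right) = \frac{3063380}{247} \approx 12402.0$)
$a = 250045$ ($a = -2 - \left(-63\right)^{3} = -2 - -250047 = -2 + 250047 = 250045$)
$\frac{a}{X} = \frac{250045}{\frac{3063380}{247}} = 250045 \cdot \frac{247}{3063380} = \frac{12352223}{612676}$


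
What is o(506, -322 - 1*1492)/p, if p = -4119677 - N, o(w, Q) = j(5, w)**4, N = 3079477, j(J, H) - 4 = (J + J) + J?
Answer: -130321/7199154 ≈ -0.018102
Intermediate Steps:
j(J, H) = 4 + 3*J (j(J, H) = 4 + ((J + J) + J) = 4 + (2*J + J) = 4 + 3*J)
o(w, Q) = 130321 (o(w, Q) = (4 + 3*5)**4 = (4 + 15)**4 = 19**4 = 130321)
p = -7199154 (p = -4119677 - 1*3079477 = -4119677 - 3079477 = -7199154)
o(506, -322 - 1*1492)/p = 130321/(-7199154) = 130321*(-1/7199154) = -130321/7199154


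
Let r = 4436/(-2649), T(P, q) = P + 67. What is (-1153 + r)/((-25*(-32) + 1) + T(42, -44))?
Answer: -3058733/2410590 ≈ -1.2689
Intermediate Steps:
T(P, q) = 67 + P
r = -4436/2649 (r = 4436*(-1/2649) = -4436/2649 ≈ -1.6746)
(-1153 + r)/((-25*(-32) + 1) + T(42, -44)) = (-1153 - 4436/2649)/((-25*(-32) + 1) + (67 + 42)) = -3058733/(2649*((800 + 1) + 109)) = -3058733/(2649*(801 + 109)) = -3058733/2649/910 = -3058733/2649*1/910 = -3058733/2410590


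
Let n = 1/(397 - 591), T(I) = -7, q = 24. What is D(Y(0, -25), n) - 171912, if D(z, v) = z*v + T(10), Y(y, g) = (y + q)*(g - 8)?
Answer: -16675747/97 ≈ -1.7192e+5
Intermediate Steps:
Y(y, g) = (-8 + g)*(24 + y) (Y(y, g) = (y + 24)*(g - 8) = (24 + y)*(-8 + g) = (-8 + g)*(24 + y))
n = -1/194 (n = 1/(-194) = -1/194 ≈ -0.0051546)
D(z, v) = -7 + v*z (D(z, v) = z*v - 7 = v*z - 7 = -7 + v*z)
D(Y(0, -25), n) - 171912 = (-7 - (-192 - 8*0 + 24*(-25) - 25*0)/194) - 171912 = (-7 - (-192 + 0 - 600 + 0)/194) - 171912 = (-7 - 1/194*(-792)) - 171912 = (-7 + 396/97) - 171912 = -283/97 - 171912 = -16675747/97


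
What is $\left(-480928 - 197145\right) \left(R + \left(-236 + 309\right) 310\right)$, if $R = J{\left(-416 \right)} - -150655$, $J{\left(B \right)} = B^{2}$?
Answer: $-234844480893$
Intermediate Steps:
$R = 323711$ ($R = \left(-416\right)^{2} - -150655 = 173056 + 150655 = 323711$)
$\left(-480928 - 197145\right) \left(R + \left(-236 + 309\right) 310\right) = \left(-480928 - 197145\right) \left(323711 + \left(-236 + 309\right) 310\right) = - 678073 \left(323711 + 73 \cdot 310\right) = - 678073 \left(323711 + 22630\right) = \left(-678073\right) 346341 = -234844480893$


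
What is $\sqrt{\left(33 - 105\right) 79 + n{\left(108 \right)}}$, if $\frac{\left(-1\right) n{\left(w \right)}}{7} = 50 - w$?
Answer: $i \sqrt{5282} \approx 72.677 i$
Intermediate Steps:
$n{\left(w \right)} = -350 + 7 w$ ($n{\left(w \right)} = - 7 \left(50 - w\right) = -350 + 7 w$)
$\sqrt{\left(33 - 105\right) 79 + n{\left(108 \right)}} = \sqrt{\left(33 - 105\right) 79 + \left(-350 + 7 \cdot 108\right)} = \sqrt{\left(-72\right) 79 + \left(-350 + 756\right)} = \sqrt{-5688 + 406} = \sqrt{-5282} = i \sqrt{5282}$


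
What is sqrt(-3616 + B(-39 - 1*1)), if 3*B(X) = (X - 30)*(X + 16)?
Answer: 4*I*sqrt(191) ≈ 55.281*I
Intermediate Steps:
B(X) = (-30 + X)*(16 + X)/3 (B(X) = ((X - 30)*(X + 16))/3 = ((-30 + X)*(16 + X))/3 = (-30 + X)*(16 + X)/3)
sqrt(-3616 + B(-39 - 1*1)) = sqrt(-3616 + (-160 - 14*(-39 - 1*1)/3 + (-39 - 1*1)**2/3)) = sqrt(-3616 + (-160 - 14*(-39 - 1)/3 + (-39 - 1)**2/3)) = sqrt(-3616 + (-160 - 14/3*(-40) + (1/3)*(-40)**2)) = sqrt(-3616 + (-160 + 560/3 + (1/3)*1600)) = sqrt(-3616 + (-160 + 560/3 + 1600/3)) = sqrt(-3616 + 560) = sqrt(-3056) = 4*I*sqrt(191)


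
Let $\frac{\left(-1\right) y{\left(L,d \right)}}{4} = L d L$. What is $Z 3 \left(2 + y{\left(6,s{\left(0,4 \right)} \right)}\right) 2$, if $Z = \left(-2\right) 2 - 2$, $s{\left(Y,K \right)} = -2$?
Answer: $-10440$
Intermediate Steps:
$Z = -6$ ($Z = -4 - 2 = -6$)
$y{\left(L,d \right)} = - 4 d L^{2}$ ($y{\left(L,d \right)} = - 4 L d L = - 4 d L^{2}$)
$Z 3 \left(2 + y{\left(6,s{\left(0,4 \right)} \right)}\right) 2 = \left(-6\right) 3 \left(2 - - 8 \cdot 6^{2}\right) 2 = - 18 \left(2 - \left(-8\right) 36\right) 2 = - 18 \left(2 + 288\right) 2 = - 18 \cdot 290 \cdot 2 = \left(-18\right) 580 = -10440$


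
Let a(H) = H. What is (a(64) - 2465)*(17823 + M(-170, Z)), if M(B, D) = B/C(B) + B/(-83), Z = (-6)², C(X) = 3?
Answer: -10622809127/249 ≈ -4.2662e+7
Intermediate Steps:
Z = 36
M(B, D) = 80*B/249 (M(B, D) = B/3 + B/(-83) = B*(⅓) + B*(-1/83) = B/3 - B/83 = 80*B/249)
(a(64) - 2465)*(17823 + M(-170, Z)) = (64 - 2465)*(17823 + (80/249)*(-170)) = -2401*(17823 - 13600/249) = -2401*4424327/249 = -10622809127/249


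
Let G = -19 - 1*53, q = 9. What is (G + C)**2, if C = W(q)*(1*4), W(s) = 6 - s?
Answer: 7056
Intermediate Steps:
C = -12 (C = (6 - 1*9)*(1*4) = (6 - 9)*4 = -3*4 = -12)
G = -72 (G = -19 - 53 = -72)
(G + C)**2 = (-72 - 12)**2 = (-84)**2 = 7056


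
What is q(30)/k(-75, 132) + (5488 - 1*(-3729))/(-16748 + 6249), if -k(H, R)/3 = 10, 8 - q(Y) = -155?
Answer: -1987847/314970 ≈ -6.3112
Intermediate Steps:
q(Y) = 163 (q(Y) = 8 - 1*(-155) = 8 + 155 = 163)
k(H, R) = -30 (k(H, R) = -3*10 = -30)
q(30)/k(-75, 132) + (5488 - 1*(-3729))/(-16748 + 6249) = 163/(-30) + (5488 - 1*(-3729))/(-16748 + 6249) = 163*(-1/30) + (5488 + 3729)/(-10499) = -163/30 + 9217*(-1/10499) = -163/30 - 9217/10499 = -1987847/314970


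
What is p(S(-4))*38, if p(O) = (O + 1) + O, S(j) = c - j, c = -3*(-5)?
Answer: 1482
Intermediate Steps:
c = 15
S(j) = 15 - j
p(O) = 1 + 2*O (p(O) = (1 + O) + O = 1 + 2*O)
p(S(-4))*38 = (1 + 2*(15 - 1*(-4)))*38 = (1 + 2*(15 + 4))*38 = (1 + 2*19)*38 = (1 + 38)*38 = 39*38 = 1482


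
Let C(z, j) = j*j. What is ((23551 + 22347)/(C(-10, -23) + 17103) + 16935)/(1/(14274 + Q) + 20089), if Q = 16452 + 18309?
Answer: 7321999807815/8684325246656 ≈ 0.84313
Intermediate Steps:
Q = 34761
C(z, j) = j²
((23551 + 22347)/(C(-10, -23) + 17103) + 16935)/(1/(14274 + Q) + 20089) = ((23551 + 22347)/((-23)² + 17103) + 16935)/(1/(14274 + 34761) + 20089) = (45898/(529 + 17103) + 16935)/(1/49035 + 20089) = (45898/17632 + 16935)/(1/49035 + 20089) = (45898*(1/17632) + 16935)/(985064116/49035) = (22949/8816 + 16935)*(49035/985064116) = (149321909/8816)*(49035/985064116) = 7321999807815/8684325246656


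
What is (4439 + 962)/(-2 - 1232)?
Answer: -5401/1234 ≈ -4.3768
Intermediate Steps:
(4439 + 962)/(-2 - 1232) = 5401/(-1234) = 5401*(-1/1234) = -5401/1234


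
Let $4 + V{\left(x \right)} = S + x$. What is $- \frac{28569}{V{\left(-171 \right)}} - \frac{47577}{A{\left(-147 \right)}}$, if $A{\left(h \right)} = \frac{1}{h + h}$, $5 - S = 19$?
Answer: $\frac{881230717}{63} \approx 1.3988 \cdot 10^{7}$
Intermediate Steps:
$S = -14$ ($S = 5 - 19 = -14$)
$A{\left(h \right)} = \frac{1}{2 h}$
$V{\left(x \right)} = -18 + x$ ($V{\left(x \right)} = -4 + \left(-14 + x\right) = -18 + x$)
$- \frac{28569}{V{\left(-171 \right)}} - \frac{47577}{A{\left(-147 \right)}} = - \frac{28569}{-18 - 171} - \frac{47577}{\frac{1}{2} \frac{1}{-147}} = - \frac{28569}{-189} - \frac{47577}{\frac{1}{2} \left(- \frac{1}{147}\right)} = \left(-28569\right) \left(- \frac{1}{189}\right) - \frac{47577}{- \frac{1}{294}} = \frac{9523}{63} - -13987638 = \frac{9523}{63} + 13987638 = \frac{881230717}{63}$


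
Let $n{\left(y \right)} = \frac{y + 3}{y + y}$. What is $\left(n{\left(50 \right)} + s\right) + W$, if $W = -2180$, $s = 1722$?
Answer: $- \frac{45747}{100} \approx -457.47$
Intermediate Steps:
$n{\left(y \right)} = \frac{3 + y}{2 y}$
$\left(n{\left(50 \right)} + s\right) + W = \left(\frac{3 + 50}{2 \cdot 50} + 1722\right) - 2180 = \left(\frac{1}{2} \cdot \frac{1}{50} \cdot 53 + 1722\right) - 2180 = \left(\frac{53}{100} + 1722\right) - 2180 = \frac{172253}{100} - 2180 = - \frac{45747}{100}$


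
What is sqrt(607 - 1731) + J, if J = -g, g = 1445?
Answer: -1445 + 2*I*sqrt(281) ≈ -1445.0 + 33.526*I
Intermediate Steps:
J = -1445 (J = -1*1445 = -1445)
sqrt(607 - 1731) + J = sqrt(607 - 1731) - 1445 = sqrt(-1124) - 1445 = 2*I*sqrt(281) - 1445 = -1445 + 2*I*sqrt(281)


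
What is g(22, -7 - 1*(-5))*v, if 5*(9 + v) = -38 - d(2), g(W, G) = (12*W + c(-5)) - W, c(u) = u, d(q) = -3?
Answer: -3792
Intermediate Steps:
g(W, G) = -5 + 11*W (g(W, G) = (12*W - 5) - W = (-5 + 12*W) - W = -5 + 11*W)
v = -16 (v = -9 + (-38 - 1*(-3))/5 = -9 + (-38 + 3)/5 = -9 + (1/5)*(-35) = -9 - 7 = -16)
g(22, -7 - 1*(-5))*v = (-5 + 11*22)*(-16) = (-5 + 242)*(-16) = 237*(-16) = -3792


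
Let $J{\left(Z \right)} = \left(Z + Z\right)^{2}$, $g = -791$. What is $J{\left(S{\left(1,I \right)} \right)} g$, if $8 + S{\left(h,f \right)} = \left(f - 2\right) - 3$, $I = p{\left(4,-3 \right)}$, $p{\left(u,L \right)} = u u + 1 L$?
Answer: $0$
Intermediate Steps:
$p{\left(u,L \right)} = L + u^{2}$ ($p{\left(u,L \right)} = u^{2} + L = L + u^{2}$)
$I = 13$ ($I = -3 + 4^{2} = -3 + 16 = 13$)
$S{\left(h,f \right)} = -13 + f$ ($S{\left(h,f \right)} = -8 + \left(\left(f - 2\right) - 3\right) = -8 + \left(\left(-2 + f\right) - 3\right) = -8 + \left(-5 + f\right) = -13 + f$)
$J{\left(Z \right)} = 4 Z^{2}$ ($J{\left(Z \right)} = \left(2 Z\right)^{2} = 4 Z^{2}$)
$J{\left(S{\left(1,I \right)} \right)} g = 4 \left(-13 + 13\right)^{2} \left(-791\right) = 4 \cdot 0^{2} \left(-791\right) = 4 \cdot 0 \left(-791\right) = 0 \left(-791\right) = 0$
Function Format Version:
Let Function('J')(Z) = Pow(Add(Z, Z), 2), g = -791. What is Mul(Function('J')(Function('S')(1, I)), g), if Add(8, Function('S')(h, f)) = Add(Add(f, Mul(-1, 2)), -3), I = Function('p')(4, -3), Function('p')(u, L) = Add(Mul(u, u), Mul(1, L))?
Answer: 0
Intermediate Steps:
Function('p')(u, L) = Add(L, Pow(u, 2)) (Function('p')(u, L) = Add(Pow(u, 2), L) = Add(L, Pow(u, 2)))
I = 13 (I = Add(-3, Pow(4, 2)) = Add(-3, 16) = 13)
Function('S')(h, f) = Add(-13, f) (Function('S')(h, f) = Add(-8, Add(Add(f, Mul(-1, 2)), -3)) = Add(-8, Add(Add(f, -2), -3)) = Add(-8, Add(Add(-2, f), -3)) = Add(-8, Add(-5, f)) = Add(-13, f))
Function('J')(Z) = Mul(4, Pow(Z, 2)) (Function('J')(Z) = Pow(Mul(2, Z), 2) = Mul(4, Pow(Z, 2)))
Mul(Function('J')(Function('S')(1, I)), g) = Mul(Mul(4, Pow(Add(-13, 13), 2)), -791) = Mul(Mul(4, Pow(0, 2)), -791) = Mul(Mul(4, 0), -791) = Mul(0, -791) = 0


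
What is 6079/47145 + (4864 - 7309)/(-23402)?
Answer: 257530283/1103287290 ≈ 0.23342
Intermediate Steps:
6079/47145 + (4864 - 7309)/(-23402) = 6079*(1/47145) - 2445*(-1/23402) = 6079/47145 + 2445/23402 = 257530283/1103287290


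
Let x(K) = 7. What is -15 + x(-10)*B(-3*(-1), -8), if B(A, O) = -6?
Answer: -57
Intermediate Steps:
-15 + x(-10)*B(-3*(-1), -8) = -15 + 7*(-6) = -15 - 42 = -57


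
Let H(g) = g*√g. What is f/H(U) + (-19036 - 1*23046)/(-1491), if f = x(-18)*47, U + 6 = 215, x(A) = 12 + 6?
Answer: 42082/1491 + 846*√209/43681 ≈ 28.504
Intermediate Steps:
x(A) = 18
U = 209 (U = -6 + 215 = 209)
f = 846 (f = 18*47 = 846)
H(g) = g^(3/2)
f/H(U) + (-19036 - 1*23046)/(-1491) = 846/(209^(3/2)) + (-19036 - 1*23046)/(-1491) = 846/((209*√209)) + (-19036 - 23046)*(-1/1491) = 846*(√209/43681) - 42082*(-1/1491) = 846*√209/43681 + 42082/1491 = 42082/1491 + 846*√209/43681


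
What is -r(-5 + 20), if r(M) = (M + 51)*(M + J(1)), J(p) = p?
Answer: -1056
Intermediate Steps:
r(M) = (1 + M)*(51 + M) (r(M) = (M + 51)*(M + 1) = (51 + M)*(1 + M) = (1 + M)*(51 + M))
-r(-5 + 20) = -(51 + (-5 + 20)**2 + 52*(-5 + 20)) = -(51 + 15**2 + 52*15) = -(51 + 225 + 780) = -1*1056 = -1056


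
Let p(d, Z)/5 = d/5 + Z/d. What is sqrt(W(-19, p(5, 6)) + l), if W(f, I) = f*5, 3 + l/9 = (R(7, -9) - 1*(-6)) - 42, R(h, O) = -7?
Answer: I*sqrt(509) ≈ 22.561*I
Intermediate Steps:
l = -414 (l = -27 + 9*((-7 - 1*(-6)) - 42) = -27 + 9*((-7 + 6) - 42) = -27 + 9*(-1 - 42) = -27 + 9*(-43) = -27 - 387 = -414)
p(d, Z) = d + 5*Z/d (p(d, Z) = 5*(d/5 + Z/d) = d + 5*Z/d)
W(f, I) = 5*f
sqrt(W(-19, p(5, 6)) + l) = sqrt(5*(-19) - 414) = sqrt(-95 - 414) = sqrt(-509) = I*sqrt(509)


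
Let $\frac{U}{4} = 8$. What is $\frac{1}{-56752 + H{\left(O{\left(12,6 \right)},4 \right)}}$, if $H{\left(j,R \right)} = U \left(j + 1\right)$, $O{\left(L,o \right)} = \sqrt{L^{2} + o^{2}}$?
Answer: $- \frac{709}{40212176} - \frac{3 \sqrt{5}}{50265220} \approx -1.7765 \cdot 10^{-5}$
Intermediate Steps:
$U = 32$ ($U = 4 \cdot 8 = 32$)
$H{\left(j,R \right)} = 32 + 32 j$ ($H{\left(j,R \right)} = 32 \left(j + 1\right) = 32 \left(1 + j\right) = 32 + 32 j$)
$\frac{1}{-56752 + H{\left(O{\left(12,6 \right)},4 \right)}} = \frac{1}{-56752 + \left(32 + 32 \sqrt{12^{2} + 6^{2}}\right)} = \frac{1}{-56752 + \left(32 + 32 \sqrt{144 + 36}\right)} = \frac{1}{-56752 + \left(32 + 32 \sqrt{180}\right)} = \frac{1}{-56752 + \left(32 + 32 \cdot 6 \sqrt{5}\right)} = \frac{1}{-56752 + \left(32 + 192 \sqrt{5}\right)} = \frac{1}{-56720 + 192 \sqrt{5}}$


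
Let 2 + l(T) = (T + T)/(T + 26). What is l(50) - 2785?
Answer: -52928/19 ≈ -2785.7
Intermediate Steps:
l(T) = -2 + 2*T/(26 + T) (l(T) = -2 + (T + T)/(T + 26) = -2 + (2*T)/(26 + T) = -2 + 2*T/(26 + T))
l(50) - 2785 = -52/(26 + 50) - 2785 = -52/76 - 2785 = -52*1/76 - 2785 = -13/19 - 2785 = -52928/19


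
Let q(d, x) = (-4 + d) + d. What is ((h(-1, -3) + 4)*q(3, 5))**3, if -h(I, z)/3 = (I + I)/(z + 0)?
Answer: 64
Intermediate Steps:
q(d, x) = -4 + 2*d
h(I, z) = -6*I/z (h(I, z) = -3*(I + I)/(z + 0) = -3*2*I/z = -6*I/z)
((h(-1, -3) + 4)*q(3, 5))**3 = ((-6*(-1)/(-3) + 4)*(-4 + 2*3))**3 = ((-6*(-1)*(-1/3) + 4)*(-4 + 6))**3 = ((-2 + 4)*2)**3 = (2*2)**3 = 4**3 = 64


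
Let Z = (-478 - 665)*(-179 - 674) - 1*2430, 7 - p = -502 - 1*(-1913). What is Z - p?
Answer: 973953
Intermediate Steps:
p = -1404 (p = 7 - (-502 - 1*(-1913)) = 7 - (-502 + 1913) = 7 - 1*1411 = 7 - 1411 = -1404)
Z = 972549 (Z = -1143*(-853) - 2430 = 974979 - 2430 = 972549)
Z - p = 972549 - 1*(-1404) = 972549 + 1404 = 973953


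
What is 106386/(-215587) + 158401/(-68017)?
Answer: -41385252949/14663580979 ≈ -2.8223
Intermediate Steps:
106386/(-215587) + 158401/(-68017) = 106386*(-1/215587) + 158401*(-1/68017) = -106386/215587 - 158401/68017 = -41385252949/14663580979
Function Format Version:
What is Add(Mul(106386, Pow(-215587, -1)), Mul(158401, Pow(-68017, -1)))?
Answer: Rational(-41385252949, 14663580979) ≈ -2.8223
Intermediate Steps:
Add(Mul(106386, Pow(-215587, -1)), Mul(158401, Pow(-68017, -1))) = Add(Mul(106386, Rational(-1, 215587)), Mul(158401, Rational(-1, 68017))) = Add(Rational(-106386, 215587), Rational(-158401, 68017)) = Rational(-41385252949, 14663580979)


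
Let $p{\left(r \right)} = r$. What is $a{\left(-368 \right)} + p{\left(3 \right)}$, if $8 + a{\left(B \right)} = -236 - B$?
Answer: $127$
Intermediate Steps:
$a{\left(B \right)} = -244 - B$ ($a{\left(B \right)} = -8 - \left(236 + B\right) = -244 - B$)
$a{\left(-368 \right)} + p{\left(3 \right)} = \left(-244 - -368\right) + 3 = \left(-244 + 368\right) + 3 = 124 + 3 = 127$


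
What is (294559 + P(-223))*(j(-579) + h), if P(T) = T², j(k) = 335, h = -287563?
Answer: -98889153664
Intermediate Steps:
(294559 + P(-223))*(j(-579) + h) = (294559 + (-223)²)*(335 - 287563) = (294559 + 49729)*(-287228) = 344288*(-287228) = -98889153664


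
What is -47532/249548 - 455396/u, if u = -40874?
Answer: 13962542255/1275003119 ≈ 10.951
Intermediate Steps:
-47532/249548 - 455396/u = -47532/249548 - 455396/(-40874) = -47532*1/249548 - 455396*(-1/40874) = -11883/62387 + 227698/20437 = 13962542255/1275003119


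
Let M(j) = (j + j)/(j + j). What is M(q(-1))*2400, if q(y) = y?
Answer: 2400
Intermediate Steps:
M(j) = 1 (M(j) = (2*j)/((2*j)) = (2*j)*(1/(2*j)) = 1)
M(q(-1))*2400 = 1*2400 = 2400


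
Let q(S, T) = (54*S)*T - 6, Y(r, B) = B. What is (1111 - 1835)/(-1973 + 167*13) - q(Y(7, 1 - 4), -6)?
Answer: -95996/99 ≈ -969.66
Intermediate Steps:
q(S, T) = -6 + 54*S*T (q(S, T) = 54*S*T - 6 = -6 + 54*S*T)
(1111 - 1835)/(-1973 + 167*13) - q(Y(7, 1 - 4), -6) = (1111 - 1835)/(-1973 + 167*13) - (-6 + 54*(1 - 4)*(-6)) = -724/(-1973 + 2171) - (-6 + 54*(-3)*(-6)) = -724/198 - (-6 + 972) = -724*1/198 - 1*966 = -362/99 - 966 = -95996/99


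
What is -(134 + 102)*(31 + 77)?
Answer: -25488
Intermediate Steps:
-(134 + 102)*(31 + 77) = -236*108 = -1*25488 = -25488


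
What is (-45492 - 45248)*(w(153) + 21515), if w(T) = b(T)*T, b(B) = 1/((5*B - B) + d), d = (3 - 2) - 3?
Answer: -119089925422/61 ≈ -1.9523e+9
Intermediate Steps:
d = -2 (d = 1 - 3 = -2)
b(B) = 1/(-2 + 4*B) (b(B) = 1/((5*B - B) - 2) = 1/(4*B - 2) = 1/(-2 + 4*B))
w(T) = T/(2*(-1 + 2*T)) (w(T) = (1/(2*(-1 + 2*T)))*T = T/(2*(-1 + 2*T)))
(-45492 - 45248)*(w(153) + 21515) = (-45492 - 45248)*((½)*153/(-1 + 2*153) + 21515) = -90740*((½)*153/(-1 + 306) + 21515) = -90740*((½)*153/305 + 21515) = -90740*((½)*153*(1/305) + 21515) = -90740*(153/610 + 21515) = -90740*13124303/610 = -119089925422/61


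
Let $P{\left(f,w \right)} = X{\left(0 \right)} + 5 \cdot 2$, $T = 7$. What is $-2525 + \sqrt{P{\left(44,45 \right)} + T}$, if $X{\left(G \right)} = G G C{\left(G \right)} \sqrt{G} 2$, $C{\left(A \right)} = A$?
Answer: $-2525 + \sqrt{17} \approx -2520.9$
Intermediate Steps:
$X{\left(G \right)} = 2 G^{\frac{7}{2}}$ ($X{\left(G \right)} = G G G \sqrt{G} 2 = G^{2} G^{\frac{3}{2}} \cdot 2 = G^{\frac{7}{2}} \cdot 2 = 2 G^{\frac{7}{2}}$)
$P{\left(f,w \right)} = 10$ ($P{\left(f,w \right)} = 2 \cdot 0^{\frac{7}{2}} + 5 \cdot 2 = 2 \cdot 0 + 10 = 0 + 10 = 10$)
$-2525 + \sqrt{P{\left(44,45 \right)} + T} = -2525 + \sqrt{10 + 7} = -2525 + \sqrt{17}$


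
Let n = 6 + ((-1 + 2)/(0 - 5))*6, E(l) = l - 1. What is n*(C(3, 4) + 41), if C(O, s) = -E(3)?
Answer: 936/5 ≈ 187.20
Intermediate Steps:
E(l) = -1 + l
n = 24/5 (n = 6 + (1/(-5))*6 = 6 + (1*(-⅕))*6 = 6 - ⅕*6 = 6 - 6/5 = 24/5 ≈ 4.8000)
C(O, s) = -2 (C(O, s) = -(-1 + 3) = -1*2 = -2)
n*(C(3, 4) + 41) = 24*(-2 + 41)/5 = (24/5)*39 = 936/5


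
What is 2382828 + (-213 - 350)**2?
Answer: 2699797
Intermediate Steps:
2382828 + (-213 - 350)**2 = 2382828 + (-563)**2 = 2382828 + 316969 = 2699797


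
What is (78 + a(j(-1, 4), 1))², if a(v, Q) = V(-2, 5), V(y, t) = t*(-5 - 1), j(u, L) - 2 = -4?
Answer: 2304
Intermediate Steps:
j(u, L) = -2 (j(u, L) = 2 - 4 = -2)
V(y, t) = -6*t (V(y, t) = t*(-6) = -6*t)
a(v, Q) = -30 (a(v, Q) = -6*5 = -30)
(78 + a(j(-1, 4), 1))² = (78 - 30)² = 48² = 2304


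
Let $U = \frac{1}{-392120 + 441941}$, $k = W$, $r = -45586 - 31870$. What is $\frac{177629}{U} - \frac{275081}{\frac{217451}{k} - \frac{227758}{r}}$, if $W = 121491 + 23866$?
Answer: $\frac{221014606841802838003}{24974552131} \approx 8.8496 \cdot 10^{9}$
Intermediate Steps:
$W = 145357$
$r = -77456$
$k = 145357$
$U = \frac{1}{49821} \approx 2.0072 \cdot 10^{-5}$
$\frac{177629}{U} - \frac{275081}{\frac{217451}{k} - \frac{227758}{r}} = 177629 \frac{1}{\frac{1}{49821}} - \frac{275081}{\frac{217451}{145357} - \frac{227758}{-77456}} = 177629 \cdot 49821 - \frac{275081}{217451 \cdot \frac{1}{145357} - - \frac{113879}{38728}} = 8849654409 - \frac{275081}{\frac{217451}{145357} + \frac{113879}{38728}} = 8849654409 - \frac{275081}{\frac{24974552131}{5629385896}} = 8849654409 - \frac{1548537101657576}{24974552131} = \frac{221014606841802838003}{24974552131}$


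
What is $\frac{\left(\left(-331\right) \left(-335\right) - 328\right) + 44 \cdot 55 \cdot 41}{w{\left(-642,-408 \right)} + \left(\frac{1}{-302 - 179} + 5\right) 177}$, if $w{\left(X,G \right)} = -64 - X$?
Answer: $\frac{100902737}{703526} \approx 143.42$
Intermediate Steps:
$\frac{\left(\left(-331\right) \left(-335\right) - 328\right) + 44 \cdot 55 \cdot 41}{w{\left(-642,-408 \right)} + \left(\frac{1}{-302 - 179} + 5\right) 177} = \frac{\left(\left(-331\right) \left(-335\right) - 328\right) + 44 \cdot 55 \cdot 41}{\left(-64 - -642\right) + \left(\frac{1}{-302 - 179} + 5\right) 177} = \frac{\left(110885 - 328\right) + 2420 \cdot 41}{\left(-64 + 642\right) + \left(\frac{1}{-481} + 5\right) 177} = \frac{110557 + 99220}{578 + \left(- \frac{1}{481} + 5\right) 177} = \frac{209777}{578 + \frac{2404}{481} \cdot 177} = \frac{209777}{578 + \frac{425508}{481}} = \frac{209777}{\frac{703526}{481}} = 209777 \cdot \frac{481}{703526} = \frac{100902737}{703526}$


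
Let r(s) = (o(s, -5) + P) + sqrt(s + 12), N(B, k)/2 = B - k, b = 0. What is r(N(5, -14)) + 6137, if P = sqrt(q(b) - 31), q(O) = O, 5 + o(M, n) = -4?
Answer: 6128 + 5*sqrt(2) + I*sqrt(31) ≈ 6135.1 + 5.5678*I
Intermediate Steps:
o(M, n) = -9 (o(M, n) = -5 - 4 = -9)
P = I*sqrt(31) (P = sqrt(0 - 31) = sqrt(-31) = I*sqrt(31) ≈ 5.5678*I)
N(B, k) = -2*k + 2*B (N(B, k) = 2*(B - k) = -2*k + 2*B)
r(s) = -9 + sqrt(12 + s) + I*sqrt(31) (r(s) = (-9 + I*sqrt(31)) + sqrt(s + 12) = (-9 + I*sqrt(31)) + sqrt(12 + s) = -9 + sqrt(12 + s) + I*sqrt(31))
r(N(5, -14)) + 6137 = (-9 + sqrt(12 + (-2*(-14) + 2*5)) + I*sqrt(31)) + 6137 = (-9 + sqrt(12 + (28 + 10)) + I*sqrt(31)) + 6137 = (-9 + sqrt(12 + 38) + I*sqrt(31)) + 6137 = (-9 + sqrt(50) + I*sqrt(31)) + 6137 = (-9 + 5*sqrt(2) + I*sqrt(31)) + 6137 = 6128 + 5*sqrt(2) + I*sqrt(31)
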